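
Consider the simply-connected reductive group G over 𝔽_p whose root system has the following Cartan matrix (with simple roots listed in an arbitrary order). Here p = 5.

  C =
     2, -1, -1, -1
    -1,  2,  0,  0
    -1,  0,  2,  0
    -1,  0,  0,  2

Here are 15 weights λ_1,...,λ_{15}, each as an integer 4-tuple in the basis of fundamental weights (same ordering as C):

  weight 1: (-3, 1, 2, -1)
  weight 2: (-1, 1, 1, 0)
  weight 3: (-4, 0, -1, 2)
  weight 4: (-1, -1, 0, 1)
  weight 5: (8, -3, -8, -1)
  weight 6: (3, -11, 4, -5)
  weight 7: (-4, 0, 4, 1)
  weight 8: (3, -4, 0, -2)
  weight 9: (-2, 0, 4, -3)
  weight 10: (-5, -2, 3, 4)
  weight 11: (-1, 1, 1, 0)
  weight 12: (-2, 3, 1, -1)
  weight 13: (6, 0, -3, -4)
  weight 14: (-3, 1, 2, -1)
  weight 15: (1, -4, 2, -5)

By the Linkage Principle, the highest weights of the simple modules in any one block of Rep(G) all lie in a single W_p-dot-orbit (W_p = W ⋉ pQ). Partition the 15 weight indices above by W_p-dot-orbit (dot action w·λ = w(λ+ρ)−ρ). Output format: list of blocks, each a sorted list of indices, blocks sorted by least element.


Root system D_4: the 4×4 matrix C matches after relabeling.

λ_j+ρ reflected into Ā_5 (⟨·,θ^∨⟩≤5); 4-tuples as given:

    λ_1 → (0, 0, 1, 2)
    λ_2 → (0, 2, 2, 1)
    λ_3 → (0, 0, 1, 2)
    λ_4 → (0, 0, 1, 2)
    λ_5 → (0, 0, 1, 2)
    λ_6 → (0, 4, 1, 0)
    λ_7 → (0, 2, 2, 1)
    λ_8 → (0, 3, 1, 1)
    λ_9 → (0, 2, 2, 1)
    λ_10 → (0, 4, 1, 0)
    λ_11 → (0, 2, 2, 1)
    λ_12 → (0, 3, 1, 1)
    λ_13 → (0, 2, 1, 0)
    λ_14 → (0, 0, 1, 2)
    λ_15 → (0, 2, 2, 1)

Linkage partition of the 15 weights (5 classes, p=5):

[[1, 3, 4, 5, 14], [2, 7, 9, 11, 15], [6, 10], [8, 12], [13]]


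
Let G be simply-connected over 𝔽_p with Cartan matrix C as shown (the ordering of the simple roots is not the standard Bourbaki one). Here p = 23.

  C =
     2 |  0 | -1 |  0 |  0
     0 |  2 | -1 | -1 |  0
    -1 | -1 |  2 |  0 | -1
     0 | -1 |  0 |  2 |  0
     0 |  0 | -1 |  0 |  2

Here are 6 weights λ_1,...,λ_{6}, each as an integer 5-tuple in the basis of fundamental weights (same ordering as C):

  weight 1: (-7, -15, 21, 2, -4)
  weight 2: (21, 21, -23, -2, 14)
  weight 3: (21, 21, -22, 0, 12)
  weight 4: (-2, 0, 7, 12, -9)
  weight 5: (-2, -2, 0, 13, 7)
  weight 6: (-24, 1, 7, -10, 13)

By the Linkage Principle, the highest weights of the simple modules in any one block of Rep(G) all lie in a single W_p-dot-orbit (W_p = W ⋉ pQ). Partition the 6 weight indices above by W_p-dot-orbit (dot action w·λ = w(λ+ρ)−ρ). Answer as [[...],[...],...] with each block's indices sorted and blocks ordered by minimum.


Cartan matrix: type D_5 (|W|=1920); un-permuting the 5 rows.

Alcove-folded reps (p=23, 6 weights, presented ϖ-order):

  λ_1 → (5, 1, 1, 11, 2) · λ_2 → (0, 0, 1, 13, 7) · λ_3 → (0, 0, 1, 13, 7) · λ_4 → (0, 0, 1, 13, 7) · λ_5 → (0, 0, 1, 13, 7) · λ_6 → (0, 0, 1, 13, 7)

Partition of {1..6} into 2 W_23-dot-orbits:

[[1], [2, 3, 4, 5, 6]]


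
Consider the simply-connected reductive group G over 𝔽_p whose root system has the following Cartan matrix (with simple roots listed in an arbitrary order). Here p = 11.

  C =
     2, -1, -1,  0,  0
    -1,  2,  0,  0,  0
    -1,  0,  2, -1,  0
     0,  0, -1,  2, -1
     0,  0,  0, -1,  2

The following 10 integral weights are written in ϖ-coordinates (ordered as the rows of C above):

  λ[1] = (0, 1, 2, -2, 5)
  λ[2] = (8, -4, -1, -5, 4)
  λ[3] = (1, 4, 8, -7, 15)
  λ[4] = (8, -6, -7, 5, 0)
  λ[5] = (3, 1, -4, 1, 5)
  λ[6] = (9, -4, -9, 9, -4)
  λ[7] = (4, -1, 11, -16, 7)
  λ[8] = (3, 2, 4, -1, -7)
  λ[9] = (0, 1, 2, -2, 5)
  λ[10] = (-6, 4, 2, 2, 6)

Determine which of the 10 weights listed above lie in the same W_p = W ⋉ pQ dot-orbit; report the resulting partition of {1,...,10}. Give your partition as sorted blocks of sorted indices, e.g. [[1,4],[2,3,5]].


Dynkin diagram of C (from the 8 off-diagonal −1 entries): A_5.

Alcove-folded reps (p=11, 10 weights, presented ϖ-order):

  [1] (1, 2, 2, 1, 5)
  [2] (2, 3, 4, 0, 1)
  [3] (3, 2, 1, 4, 1)
  [4] (2, 3, 4, 0, 1)
  [5] (1, 2, 2, 1, 5)
  [6] (1, 1, 6, 1, 1)
  [7] (3, 2, 1, 4, 1)
  [8] (3, 2, 1, 4, 1)
  [9] (1, 2, 2, 1, 5)
  [10] (1, 2, 2, 1, 5)

The 10 indices split into 4 linkage classes (same alcove rep ⇔ same W_11-dot-orbit):

[[1, 5, 9, 10], [2, 4], [3, 7, 8], [6]]


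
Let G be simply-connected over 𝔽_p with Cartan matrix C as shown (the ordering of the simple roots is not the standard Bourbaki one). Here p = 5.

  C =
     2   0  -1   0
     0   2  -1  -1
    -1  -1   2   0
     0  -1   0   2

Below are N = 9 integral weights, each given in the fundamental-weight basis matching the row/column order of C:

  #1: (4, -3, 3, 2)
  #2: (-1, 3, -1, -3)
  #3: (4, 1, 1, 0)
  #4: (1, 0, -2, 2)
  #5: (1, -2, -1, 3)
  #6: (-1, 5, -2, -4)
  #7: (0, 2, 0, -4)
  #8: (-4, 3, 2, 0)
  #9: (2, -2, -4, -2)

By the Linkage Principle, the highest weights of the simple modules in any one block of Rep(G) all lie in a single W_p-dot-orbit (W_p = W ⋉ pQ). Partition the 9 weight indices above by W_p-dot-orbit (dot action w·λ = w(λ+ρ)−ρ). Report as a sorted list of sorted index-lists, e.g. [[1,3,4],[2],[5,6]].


Cartan matrix: type A_4 (|W|=120); un-permuting the 4 rows.

Ā_5 reps of the 9 weights (A_4, coords as presented):

    1: (0, 2, 0, 2)
    2: (0, 2, 0, 2)
    3: (0, 2, 0, 2)
    4: (1, 0, 1, 3)
    5: (1, 0, 1, 3)
    6: (0, 2, 0, 2)
    7: (1, 0, 1, 3)
    8: (0, 2, 0, 2)
    9: (1, 0, 1, 3)

Partition of {1..9} into 2 W_5-dot-orbits:

[[1, 2, 3, 6, 8], [4, 5, 7, 9]]


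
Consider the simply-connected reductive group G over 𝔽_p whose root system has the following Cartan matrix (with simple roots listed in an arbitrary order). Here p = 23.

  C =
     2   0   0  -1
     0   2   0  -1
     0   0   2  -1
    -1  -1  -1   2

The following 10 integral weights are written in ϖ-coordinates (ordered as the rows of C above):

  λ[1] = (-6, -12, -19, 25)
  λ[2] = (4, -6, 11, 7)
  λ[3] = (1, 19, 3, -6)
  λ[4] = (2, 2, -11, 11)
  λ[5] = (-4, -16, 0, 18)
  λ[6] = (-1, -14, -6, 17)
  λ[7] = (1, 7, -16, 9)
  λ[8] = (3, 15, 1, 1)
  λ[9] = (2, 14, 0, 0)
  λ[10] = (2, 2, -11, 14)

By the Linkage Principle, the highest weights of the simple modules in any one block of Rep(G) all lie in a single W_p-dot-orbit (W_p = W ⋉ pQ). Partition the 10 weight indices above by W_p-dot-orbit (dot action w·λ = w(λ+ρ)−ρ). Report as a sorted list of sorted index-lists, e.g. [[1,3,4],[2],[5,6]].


Type D_4, rank 4, |W|=192; reorder rows/cols to standard.

Each λ_j+ρ reduced to Ā_23; 4-tuples below use C's row order:

  [1] (3, 3, 10, 2)
  [2] (3, 3, 10, 2)
  [3] (3, 15, 1, 1)
  [4] (3, 3, 10, 2)
  [5] (3, 15, 1, 1)
  [6] (0, 13, 5, 0)
  [7] (3, 3, 10, 2)
  [8] (3, 15, 1, 1)
  [9] (3, 15, 1, 1)
  [10] (3, 3, 10, 2)

Grouping the 10 weights by Ā_23-representative: 3 linkage classes.

[[1, 2, 4, 7, 10], [3, 5, 8, 9], [6]]


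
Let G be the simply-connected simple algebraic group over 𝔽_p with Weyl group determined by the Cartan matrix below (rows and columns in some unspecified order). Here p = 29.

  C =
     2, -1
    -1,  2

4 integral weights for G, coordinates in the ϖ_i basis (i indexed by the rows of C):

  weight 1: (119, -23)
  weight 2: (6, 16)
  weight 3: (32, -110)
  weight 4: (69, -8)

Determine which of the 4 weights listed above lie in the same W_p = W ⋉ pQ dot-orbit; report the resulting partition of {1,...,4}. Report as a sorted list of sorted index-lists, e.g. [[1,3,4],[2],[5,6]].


Root system A_2: the 2×2 matrix C matches after relabeling.

Alcove-folded reps (p=29, 4 weights, presented ϖ-order):

    λ_1 → (7, 18)
    λ_2 → (7, 17)
    λ_3 → (7, 18)
    λ_4 → (7, 17)

Linkage partition of the 4 weights (2 classes, p=29):

[[1, 3], [2, 4]]


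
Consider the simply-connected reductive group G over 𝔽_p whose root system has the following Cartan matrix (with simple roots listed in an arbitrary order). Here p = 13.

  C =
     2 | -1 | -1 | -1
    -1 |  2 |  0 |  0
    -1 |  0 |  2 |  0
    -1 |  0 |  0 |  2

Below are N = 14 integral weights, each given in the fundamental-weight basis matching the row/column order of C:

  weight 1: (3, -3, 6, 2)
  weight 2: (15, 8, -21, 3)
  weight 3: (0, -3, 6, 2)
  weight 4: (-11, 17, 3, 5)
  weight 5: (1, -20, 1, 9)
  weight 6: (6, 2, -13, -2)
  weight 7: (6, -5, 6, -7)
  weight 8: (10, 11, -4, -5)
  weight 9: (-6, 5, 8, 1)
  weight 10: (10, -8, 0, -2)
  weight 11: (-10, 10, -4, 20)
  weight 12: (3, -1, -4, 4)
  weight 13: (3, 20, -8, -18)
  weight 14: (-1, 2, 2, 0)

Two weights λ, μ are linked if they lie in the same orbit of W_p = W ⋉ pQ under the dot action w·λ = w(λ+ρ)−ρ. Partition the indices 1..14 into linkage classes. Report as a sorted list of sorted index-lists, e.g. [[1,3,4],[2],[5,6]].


Dynkin diagram of C (from the 6 off-diagonal −1 entries): D_4.

Ā_13 reps of the 14 weights (D_4, coords as presented):

  [1] (1, 1, 6, 2)
  [2] (1, 0, 3, 5)
  [3] (1, 1, 6, 2)
  [4] (4, 3, 1, 1)
  [5] (1, 1, 6, 2)
  [6] (2, 1, 4, 3)
  [7] (2, 1, 4, 3)
  [8] (2, 1, 4, 3)
  [9] (2, 1, 4, 3)
  [10] (1, 7, 1, 1)
  [11] (1, 7, 1, 1)
  [12] (1, 0, 3, 5)
  [13] (4, 3, 1, 1)
  [14] (0, 3, 3, 1)

These 14 weights hit 6 W_13-dot-orbits; sizes (3, 2, 2, 4, 2, 1):

[[1, 3, 5], [2, 12], [4, 13], [6, 7, 8, 9], [10, 11], [14]]


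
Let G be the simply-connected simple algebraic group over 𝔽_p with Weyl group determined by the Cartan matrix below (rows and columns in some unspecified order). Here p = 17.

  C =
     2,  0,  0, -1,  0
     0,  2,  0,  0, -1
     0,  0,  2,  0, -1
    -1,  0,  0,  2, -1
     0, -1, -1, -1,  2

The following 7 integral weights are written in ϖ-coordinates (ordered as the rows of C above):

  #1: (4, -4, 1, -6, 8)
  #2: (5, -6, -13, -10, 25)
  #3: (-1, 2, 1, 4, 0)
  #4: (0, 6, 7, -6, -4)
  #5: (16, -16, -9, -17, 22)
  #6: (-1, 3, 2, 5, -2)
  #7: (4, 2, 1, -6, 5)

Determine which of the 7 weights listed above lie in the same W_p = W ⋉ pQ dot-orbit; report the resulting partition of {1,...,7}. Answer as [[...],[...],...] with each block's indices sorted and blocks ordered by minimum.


Dynkin diagram of C (from the 8 off-diagonal −1 entries): D_5.

Folding the 7 weights λ_j+ρ into Ā_17 (reps in the given 5-coord order):

  λ_1 → (0, 3, 2, 5, 1)
  λ_2 → (0, 3, 2, 5, 1)
  λ_3 → (0, 3, 2, 5, 1)
  λ_4 → (3, 1, 0, 4, 0)
  λ_5 → (6, 1, 8, 1, 0)
  λ_6 → (0, 3, 2, 5, 1)
  λ_7 → (0, 3, 2, 5, 1)

Grouping the 7 weights by Ā_17-representative: 3 linkage classes.

[[1, 2, 3, 6, 7], [4], [5]]


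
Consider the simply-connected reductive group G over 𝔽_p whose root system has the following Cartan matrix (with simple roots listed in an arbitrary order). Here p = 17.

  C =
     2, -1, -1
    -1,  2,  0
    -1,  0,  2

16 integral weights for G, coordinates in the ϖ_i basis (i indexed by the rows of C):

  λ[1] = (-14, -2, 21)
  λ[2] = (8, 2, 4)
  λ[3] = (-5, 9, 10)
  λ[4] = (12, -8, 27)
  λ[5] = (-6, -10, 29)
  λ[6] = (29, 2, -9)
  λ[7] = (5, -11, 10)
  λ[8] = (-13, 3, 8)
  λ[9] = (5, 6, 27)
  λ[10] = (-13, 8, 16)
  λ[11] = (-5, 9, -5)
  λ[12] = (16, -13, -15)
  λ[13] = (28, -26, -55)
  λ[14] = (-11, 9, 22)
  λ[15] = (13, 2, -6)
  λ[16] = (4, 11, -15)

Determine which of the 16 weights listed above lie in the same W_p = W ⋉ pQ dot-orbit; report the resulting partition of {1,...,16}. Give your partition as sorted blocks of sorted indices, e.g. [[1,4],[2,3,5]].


Dynkin diagram of C (from the 4 off-diagonal −1 entries): A_3.

Alcove-folded reps (p=17, 16 weights, presented ϖ-order):

  [1] (1, 8, 3) · [2] (9, 3, 5) · [3] (4, 6, 7) · [4] (4, 6, 7) · [5] (1, 8, 3) · [6] (1, 8, 3) · [7] (4, 6, 7) · [8] (1, 8, 3) · [9] (4, 6, 7) · [10] (9, 3, 5) · [11] (4, 2, 4) · [12] (9, 3, 5) · [13] (1, 8, 3) · [14] (4, 6, 7) · [15] (9, 3, 5) · [16] (9, 3, 5)

4 distinct reps among the 16 weights ⇒ 4 W_17-linkage classes:

[[1, 5, 6, 8, 13], [2, 10, 12, 15, 16], [3, 4, 7, 9, 14], [11]]


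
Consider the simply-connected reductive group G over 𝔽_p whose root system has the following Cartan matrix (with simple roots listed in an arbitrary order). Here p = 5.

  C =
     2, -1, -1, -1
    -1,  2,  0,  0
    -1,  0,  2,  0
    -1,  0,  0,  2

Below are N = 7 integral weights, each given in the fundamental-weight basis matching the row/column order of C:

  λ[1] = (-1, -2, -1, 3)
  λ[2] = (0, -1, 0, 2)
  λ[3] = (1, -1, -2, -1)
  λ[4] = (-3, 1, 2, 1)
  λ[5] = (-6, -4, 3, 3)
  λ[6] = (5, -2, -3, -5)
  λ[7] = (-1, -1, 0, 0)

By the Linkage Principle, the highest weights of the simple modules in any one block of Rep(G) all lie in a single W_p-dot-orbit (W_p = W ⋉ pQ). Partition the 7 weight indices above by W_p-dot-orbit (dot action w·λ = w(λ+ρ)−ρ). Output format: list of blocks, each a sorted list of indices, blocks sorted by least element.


Dynkin diagram of C (from the 6 off-diagonal −1 entries): D_4.

Alcove-folded reps (p=5, 7 weights, presented ϖ-order):

  λ_1+ρ ↦ (0, 0, 1, 3);  λ_2+ρ ↦ (0, 0, 1, 3);  λ_3+ρ ↦ (1, 0, 1, 0);  λ_4+ρ ↦ (2, 0, 1, 0);  λ_5+ρ ↦ (0, 0, 1, 1);  λ_6+ρ ↦ (0, 0, 1, 3);  λ_7+ρ ↦ (0, 0, 1, 1)

Grouping the 7 weights by Ā_5-representative: 4 linkage classes.

[[1, 2, 6], [3], [4], [5, 7]]


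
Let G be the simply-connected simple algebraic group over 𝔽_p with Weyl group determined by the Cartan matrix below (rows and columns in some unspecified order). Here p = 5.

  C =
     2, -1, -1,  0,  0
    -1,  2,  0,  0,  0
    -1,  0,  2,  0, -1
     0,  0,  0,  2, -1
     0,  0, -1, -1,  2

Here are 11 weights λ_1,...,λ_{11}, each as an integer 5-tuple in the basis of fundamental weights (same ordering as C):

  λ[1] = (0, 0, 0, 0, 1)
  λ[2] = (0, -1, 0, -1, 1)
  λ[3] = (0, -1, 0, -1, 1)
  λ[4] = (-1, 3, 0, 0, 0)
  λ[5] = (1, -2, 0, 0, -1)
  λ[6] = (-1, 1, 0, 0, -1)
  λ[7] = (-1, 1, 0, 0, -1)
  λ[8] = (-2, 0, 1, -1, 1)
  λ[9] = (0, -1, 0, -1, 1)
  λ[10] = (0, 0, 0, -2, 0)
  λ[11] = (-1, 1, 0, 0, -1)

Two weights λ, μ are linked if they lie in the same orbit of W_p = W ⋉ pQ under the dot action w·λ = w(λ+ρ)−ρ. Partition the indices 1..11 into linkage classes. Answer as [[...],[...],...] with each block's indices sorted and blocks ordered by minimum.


Root system A_5: the 5×5 matrix C matches after relabeling.

λ_j+ρ reflected into Ā_5 (⟨·,θ^∨⟩≤5); 5-tuples as given:

  λ_1 → (1, 0, 1, 0, 2) · λ_2 → (1, 0, 1, 0, 2) · λ_3 → (1, 0, 1, 0, 2) · λ_4 → (0, 2, 1, 1, 0) · λ_5 → (1, 1, 1, 1, 0) · λ_6 → (0, 2, 1, 1, 0) · λ_7 → (0, 2, 1, 1, 0) · λ_8 → (1, 0, 1, 0, 2) · λ_9 → (1, 0, 1, 0, 2) · λ_10 → (1, 1, 1, 1, 0) · λ_11 → (0, 2, 1, 1, 0)

These 11 weights hit 3 W_5-dot-orbits; sizes (5, 4, 2):

[[1, 2, 3, 8, 9], [4, 6, 7, 11], [5, 10]]


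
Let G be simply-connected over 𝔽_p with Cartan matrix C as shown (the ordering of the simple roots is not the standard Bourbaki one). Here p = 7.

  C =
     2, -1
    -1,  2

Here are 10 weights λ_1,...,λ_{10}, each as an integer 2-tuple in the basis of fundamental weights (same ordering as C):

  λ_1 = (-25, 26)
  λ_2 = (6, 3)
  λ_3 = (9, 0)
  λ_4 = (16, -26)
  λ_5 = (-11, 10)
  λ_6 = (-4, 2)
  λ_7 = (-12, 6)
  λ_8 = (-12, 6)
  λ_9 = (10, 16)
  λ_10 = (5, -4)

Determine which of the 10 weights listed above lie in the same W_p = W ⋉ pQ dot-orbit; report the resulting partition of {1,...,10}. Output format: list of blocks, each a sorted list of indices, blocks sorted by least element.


Root system A_2: the 2×2 matrix C matches after relabeling.

Folding the 10 weights λ_j+ρ into Ā_7 (reps in the given 2-coord order):

  λ_1 → (3, 3);  λ_2 → (3, 0);  λ_3 → (3, 3);  λ_4 → (3, 3);  λ_5 → (3, 3);  λ_6 → (3, 0);  λ_7 → (3, 0);  λ_8 → (3, 0);  λ_9 → (3, 0);  λ_10 → (3, 3)

The 10 indices split into 2 linkage classes (same alcove rep ⇔ same W_7-dot-orbit):

[[1, 3, 4, 5, 10], [2, 6, 7, 8, 9]]


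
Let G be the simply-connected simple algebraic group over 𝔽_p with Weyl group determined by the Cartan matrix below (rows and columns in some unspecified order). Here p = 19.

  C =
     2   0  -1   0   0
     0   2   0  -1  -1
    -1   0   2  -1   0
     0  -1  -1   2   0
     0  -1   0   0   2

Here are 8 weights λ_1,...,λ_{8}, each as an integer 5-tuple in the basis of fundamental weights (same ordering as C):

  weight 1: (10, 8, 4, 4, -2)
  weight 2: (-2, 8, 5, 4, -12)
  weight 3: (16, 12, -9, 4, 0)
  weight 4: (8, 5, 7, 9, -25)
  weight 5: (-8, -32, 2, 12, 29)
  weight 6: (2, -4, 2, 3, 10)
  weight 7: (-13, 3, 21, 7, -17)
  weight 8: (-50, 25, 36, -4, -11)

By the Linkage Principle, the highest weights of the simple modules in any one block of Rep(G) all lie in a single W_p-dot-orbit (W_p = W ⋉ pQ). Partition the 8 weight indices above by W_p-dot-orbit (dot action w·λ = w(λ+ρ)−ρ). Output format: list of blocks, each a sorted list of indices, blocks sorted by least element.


C ↔ A_5 under row/col permutation; |W(A_5)| = 720.

Alcove-folded reps (p=19, 8 weights, presented ϖ-order):

    λ_1 → (0, 2, 5, 3, 8)
    λ_2 → (0, 2, 5, 3, 8)
    λ_3 → (0, 2, 5, 3, 8)
    λ_4 → (0, 2, 5, 3, 8)
    λ_5 → (3, 3, 3, 1, 8)
    λ_6 → (3, 3, 3, 1, 8)
    λ_7 → (3, 3, 3, 1, 8)
    λ_8 → (3, 3, 3, 1, 8)

Linkage partition of the 8 weights (2 classes, p=19):

[[1, 2, 3, 4], [5, 6, 7, 8]]


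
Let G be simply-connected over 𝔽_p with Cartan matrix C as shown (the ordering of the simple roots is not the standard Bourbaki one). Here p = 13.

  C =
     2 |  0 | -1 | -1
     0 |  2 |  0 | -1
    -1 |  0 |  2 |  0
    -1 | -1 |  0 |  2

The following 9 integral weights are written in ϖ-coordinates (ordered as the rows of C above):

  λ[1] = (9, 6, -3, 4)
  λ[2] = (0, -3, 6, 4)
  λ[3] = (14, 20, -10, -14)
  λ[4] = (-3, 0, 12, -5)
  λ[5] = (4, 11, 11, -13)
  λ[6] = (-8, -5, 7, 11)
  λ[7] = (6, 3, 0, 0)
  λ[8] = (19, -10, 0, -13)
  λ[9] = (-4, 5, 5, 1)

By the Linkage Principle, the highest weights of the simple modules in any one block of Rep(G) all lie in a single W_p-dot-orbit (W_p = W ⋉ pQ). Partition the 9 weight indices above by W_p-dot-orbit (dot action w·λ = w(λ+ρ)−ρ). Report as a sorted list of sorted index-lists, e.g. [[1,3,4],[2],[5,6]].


Dynkin diagram of C (from the 6 off-diagonal −1 entries): A_4.

Each λ_j+ρ reduced to Ā_13; 4-tuples below use C's row order:

    λ_1+ρ ↦ (1, 2, 7, 3)
    λ_2+ρ ↦ (1, 2, 7, 3)
    λ_3+ρ ↦ (1, 2, 7, 3)
    λ_4+ρ ↦ (1, 2, 7, 3)
    λ_5+ρ ↦ (7, 4, 1, 1)
    λ_6+ρ ↦ (7, 4, 1, 1)
    λ_7+ρ ↦ (7, 4, 1, 1)
    λ_8+ρ ↦ (7, 4, 1, 1)
    λ_9+ρ ↦ (2, 5, 3, 1)

Linkage partition of the 9 weights (3 classes, p=13):

[[1, 2, 3, 4], [5, 6, 7, 8], [9]]


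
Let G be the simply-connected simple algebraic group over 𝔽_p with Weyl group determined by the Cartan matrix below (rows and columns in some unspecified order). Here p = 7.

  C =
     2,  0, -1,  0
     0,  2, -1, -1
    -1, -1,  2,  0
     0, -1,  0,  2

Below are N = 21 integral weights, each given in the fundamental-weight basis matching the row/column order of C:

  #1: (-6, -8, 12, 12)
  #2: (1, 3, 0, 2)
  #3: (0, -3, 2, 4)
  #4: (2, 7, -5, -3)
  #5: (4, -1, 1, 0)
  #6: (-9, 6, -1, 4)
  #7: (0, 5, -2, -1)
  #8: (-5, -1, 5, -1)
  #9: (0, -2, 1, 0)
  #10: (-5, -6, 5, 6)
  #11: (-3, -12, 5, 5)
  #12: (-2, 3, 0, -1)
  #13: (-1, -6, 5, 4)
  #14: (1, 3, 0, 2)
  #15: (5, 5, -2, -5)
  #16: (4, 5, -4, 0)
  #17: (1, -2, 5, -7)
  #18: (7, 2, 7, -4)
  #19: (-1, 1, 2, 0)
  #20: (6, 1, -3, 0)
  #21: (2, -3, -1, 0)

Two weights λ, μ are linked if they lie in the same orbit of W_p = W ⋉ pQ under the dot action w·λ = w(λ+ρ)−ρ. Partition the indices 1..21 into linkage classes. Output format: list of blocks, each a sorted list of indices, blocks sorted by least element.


Dynkin diagram of C (from the 6 off-diagonal −1 entries): A_4.

λ_j+ρ reflected into Ā_7 (⟨·,θ^∨⟩≤7); 4-tuples as given:

  1: (0, 5, 1, 0);  2: (1, 4, 0, 0);  3: (1, 2, 1, 3);  4: (0, 2, 3, 1);  5: (4, 0, 2, 0);  6: (4, 0, 2, 0);  7: (0, 5, 1, 0);  8: (4, 0, 2, 0);  9: (1, 1, 1, 0);  10: (0, 2, 3, 1);  11: (1, 1, 1, 0);  12: (1, 4, 0, 0);  13: (0, 5, 1, 0);  14: (1, 4, 0, 0);  15: (1, 1, 1, 0);  16: (0, 2, 3, 1);  17: (0, 5, 1, 0);  18: (0, 2, 3, 1);  19: (0, 2, 3, 1);  20: (4, 0, 2, 0);  21: (1, 1, 1, 0)

Grouping the 21 weights by Ā_7-representative: 6 linkage classes.

[[1, 7, 13, 17], [2, 12, 14], [3], [4, 10, 16, 18, 19], [5, 6, 8, 20], [9, 11, 15, 21]]


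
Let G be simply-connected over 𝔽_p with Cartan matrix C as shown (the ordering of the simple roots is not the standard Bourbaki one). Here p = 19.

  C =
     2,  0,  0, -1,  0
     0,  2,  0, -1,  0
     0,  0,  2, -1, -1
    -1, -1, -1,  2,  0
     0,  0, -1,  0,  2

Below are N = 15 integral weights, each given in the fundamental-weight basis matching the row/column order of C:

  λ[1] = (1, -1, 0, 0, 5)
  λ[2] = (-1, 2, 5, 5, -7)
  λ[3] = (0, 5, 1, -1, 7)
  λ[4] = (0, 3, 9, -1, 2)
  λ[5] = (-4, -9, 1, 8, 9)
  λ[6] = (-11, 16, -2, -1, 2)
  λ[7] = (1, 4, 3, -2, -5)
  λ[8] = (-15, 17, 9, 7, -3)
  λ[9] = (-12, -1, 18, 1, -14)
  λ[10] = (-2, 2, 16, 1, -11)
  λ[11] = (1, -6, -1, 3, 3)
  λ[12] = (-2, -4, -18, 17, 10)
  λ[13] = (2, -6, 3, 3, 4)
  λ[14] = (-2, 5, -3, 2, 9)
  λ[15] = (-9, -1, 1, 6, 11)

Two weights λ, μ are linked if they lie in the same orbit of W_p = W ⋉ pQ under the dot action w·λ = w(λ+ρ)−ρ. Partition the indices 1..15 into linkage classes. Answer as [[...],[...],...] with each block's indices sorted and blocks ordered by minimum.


Dynkin diagram of C (from the 8 off-diagonal −1 entries): D_5.

Alcove-folded reps (p=19, 15 weights, presented ϖ-order):

  λ_1+ρ ↦ (2, 0, 1, 1, 6);  λ_2+ρ ↦ (0, 3, 2, 4, 4);  λ_3+ρ ↦ (1, 6, 2, 0, 8);  λ_4+ρ ↦ (1, 4, 1, 0, 3);  λ_5+ρ ↦ (1, 6, 2, 0, 8);  λ_6+ρ ↦ (1, 6, 2, 0, 8);  λ_7+ρ ↦ (1, 4, 1, 0, 3);  λ_8+ρ ↦ (2, 0, 1, 1, 6);  λ_9+ρ ↦ (1, 6, 2, 0, 8);  λ_10+ρ ↦ (2, 0, 1, 1, 6);  λ_11+ρ ↦ (1, 4, 1, 0, 3);  λ_12+ρ ↦ (2, 0, 1, 1, 6);  λ_13+ρ ↦ (2, 4, 3, 1, 5);  λ_14+ρ ↦ (1, 6, 2, 0, 8);  λ_15+ρ ↦ (5, 1, 0, 1, 10)

These 15 weights hit 6 W_19-dot-orbits; sizes (4, 1, 5, 3, 1, 1):

[[1, 8, 10, 12], [2], [3, 5, 6, 9, 14], [4, 7, 11], [13], [15]]


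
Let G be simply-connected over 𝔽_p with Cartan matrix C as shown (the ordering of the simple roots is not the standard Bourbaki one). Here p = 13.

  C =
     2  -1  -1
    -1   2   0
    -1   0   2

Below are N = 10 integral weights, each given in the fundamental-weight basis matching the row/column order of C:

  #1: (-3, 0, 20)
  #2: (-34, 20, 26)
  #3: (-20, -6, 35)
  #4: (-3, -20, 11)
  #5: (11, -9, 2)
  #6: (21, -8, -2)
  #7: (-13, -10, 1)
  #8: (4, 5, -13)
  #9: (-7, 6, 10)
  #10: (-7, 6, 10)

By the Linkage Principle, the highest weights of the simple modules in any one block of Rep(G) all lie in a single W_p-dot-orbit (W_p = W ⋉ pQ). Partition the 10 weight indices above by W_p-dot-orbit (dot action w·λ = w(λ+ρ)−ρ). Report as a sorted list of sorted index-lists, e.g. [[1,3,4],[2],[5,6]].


Root system A_3: the 3×3 matrix C matches after relabeling.

λ_j+ρ reflected into Ā_13 (⟨·,θ^∨⟩≤13); 3-tuples as given:

    1: (6, 1, 5)
    2: (6, 1, 5)
    3: (4, 6, 1)
    4: (4, 6, 1)
    5: (4, 6, 1)
    6: (4, 1, 7)
    7: (4, 6, 1)
    8: (6, 1, 5)
    9: (6, 1, 5)
    10: (6, 1, 5)

Partition of {1..10} into 3 W_13-dot-orbits:

[[1, 2, 8, 9, 10], [3, 4, 5, 7], [6]]


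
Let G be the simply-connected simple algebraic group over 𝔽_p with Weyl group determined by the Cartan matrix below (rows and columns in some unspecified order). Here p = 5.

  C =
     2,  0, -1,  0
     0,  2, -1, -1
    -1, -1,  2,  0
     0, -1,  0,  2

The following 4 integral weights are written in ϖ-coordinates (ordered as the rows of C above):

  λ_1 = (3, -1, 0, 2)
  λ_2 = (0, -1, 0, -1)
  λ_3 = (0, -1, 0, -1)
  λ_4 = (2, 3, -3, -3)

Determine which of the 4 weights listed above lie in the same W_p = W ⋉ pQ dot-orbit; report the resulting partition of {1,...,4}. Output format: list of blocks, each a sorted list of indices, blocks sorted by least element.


Dynkin diagram of C (from the 6 off-diagonal −1 entries): A_4.

Each λ_j+ρ reduced to Ā_5; 4-tuples below use C's row order:

    λ_1 → (1, 0, 1, 0)
    λ_2 → (1, 0, 1, 0)
    λ_3 → (1, 0, 1, 0)
    λ_4 → (1, 0, 2, 2)

The 4 indices split into 2 linkage classes (same alcove rep ⇔ same W_5-dot-orbit):

[[1, 2, 3], [4]]


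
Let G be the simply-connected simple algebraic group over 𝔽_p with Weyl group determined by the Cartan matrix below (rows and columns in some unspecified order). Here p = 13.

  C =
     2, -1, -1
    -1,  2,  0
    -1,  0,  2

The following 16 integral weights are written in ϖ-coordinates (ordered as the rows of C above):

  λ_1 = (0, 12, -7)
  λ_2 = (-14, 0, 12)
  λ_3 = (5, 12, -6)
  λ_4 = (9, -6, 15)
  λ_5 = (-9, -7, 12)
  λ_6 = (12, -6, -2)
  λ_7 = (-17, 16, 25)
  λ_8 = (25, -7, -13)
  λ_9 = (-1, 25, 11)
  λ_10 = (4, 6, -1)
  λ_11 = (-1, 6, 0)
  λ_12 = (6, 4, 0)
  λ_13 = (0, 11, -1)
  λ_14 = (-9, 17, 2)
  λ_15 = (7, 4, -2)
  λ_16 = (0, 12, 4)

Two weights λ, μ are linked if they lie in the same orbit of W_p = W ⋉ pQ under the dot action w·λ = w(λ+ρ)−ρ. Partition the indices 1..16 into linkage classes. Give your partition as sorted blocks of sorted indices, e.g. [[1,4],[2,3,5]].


A_3 Cartan matrix, 3 simple roots permuted; ρ=(1,1,1).

Ā_13 reps of the 16 weights (A_3, coords as presented):

  1: (5, 7, 0) · 2: (1, 12, 0) · 3: (0, 7, 1) · 4: (3, 5, 0) · 5: (5, 7, 0) · 6: (7, 5, 1) · 7: (1, 9, 0) · 8: (0, 7, 1) · 9: (1, 12, 0) · 10: (5, 7, 0) · 11: (0, 7, 1) · 12: (7, 5, 1) · 13: (1, 12, 0) · 14: (3, 5, 0) · 15: (7, 5, 1) · 16: (0, 7, 1)

These 16 weights hit 6 W_13-dot-orbits; sizes (3, 3, 4, 2, 3, 1):

[[1, 5, 10], [2, 9, 13], [3, 8, 11, 16], [4, 14], [6, 12, 15], [7]]


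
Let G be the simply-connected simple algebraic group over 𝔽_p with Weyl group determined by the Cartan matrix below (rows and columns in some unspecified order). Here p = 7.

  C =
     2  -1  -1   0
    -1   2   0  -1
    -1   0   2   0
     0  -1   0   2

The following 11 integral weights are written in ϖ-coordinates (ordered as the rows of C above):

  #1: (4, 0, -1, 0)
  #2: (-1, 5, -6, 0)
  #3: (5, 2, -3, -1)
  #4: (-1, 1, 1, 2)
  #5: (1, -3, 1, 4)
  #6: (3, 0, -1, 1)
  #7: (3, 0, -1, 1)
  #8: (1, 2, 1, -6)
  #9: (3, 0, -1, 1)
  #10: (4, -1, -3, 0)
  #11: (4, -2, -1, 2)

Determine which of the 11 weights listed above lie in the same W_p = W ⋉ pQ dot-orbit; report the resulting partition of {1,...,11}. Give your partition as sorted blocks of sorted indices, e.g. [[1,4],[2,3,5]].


A_4 Cartan matrix, 4 simple roots permuted; ρ=(1,1,1,1).

Folding the 11 weights λ_j+ρ into Ā_7 (reps in the given 4-coord order):

  [1] (5, 1, 0, 1) · [2] (5, 1, 0, 1) · [3] (4, 1, 0, 2) · [4] (0, 2, 2, 3) · [5] (0, 2, 2, 3) · [6] (4, 1, 0, 2) · [7] (4, 1, 0, 2) · [8] (0, 2, 2, 3) · [9] (4, 1, 0, 2) · [10] (3, 0, 2, 1) · [11] (4, 1, 0, 2)

The 11 indices split into 4 linkage classes (same alcove rep ⇔ same W_7-dot-orbit):

[[1, 2], [3, 6, 7, 9, 11], [4, 5, 8], [10]]


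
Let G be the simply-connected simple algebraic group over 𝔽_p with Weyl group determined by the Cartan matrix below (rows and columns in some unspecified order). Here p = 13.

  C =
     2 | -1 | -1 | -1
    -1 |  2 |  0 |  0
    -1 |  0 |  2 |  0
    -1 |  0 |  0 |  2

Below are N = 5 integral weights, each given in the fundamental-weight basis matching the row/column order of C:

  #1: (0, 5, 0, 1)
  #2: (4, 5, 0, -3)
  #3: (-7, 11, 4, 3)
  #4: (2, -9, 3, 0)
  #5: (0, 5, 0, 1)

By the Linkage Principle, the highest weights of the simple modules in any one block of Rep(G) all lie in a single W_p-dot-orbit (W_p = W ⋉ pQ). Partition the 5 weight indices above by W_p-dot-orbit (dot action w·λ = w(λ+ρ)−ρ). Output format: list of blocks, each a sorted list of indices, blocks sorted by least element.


D_4 Cartan matrix, 4 simple roots permuted; ρ=(1,1,1,1).

λ_j+ρ reflected into Ā_13 (⟨·,θ^∨⟩≤13); 4-tuples as given:

  1: (1, 6, 1, 2)
  2: (1, 6, 1, 2)
  3: (1, 6, 1, 2)
  4: (0, 3, 1, 4)
  5: (1, 6, 1, 2)

Grouping the 5 weights by Ā_13-representative: 2 linkage classes.

[[1, 2, 3, 5], [4]]


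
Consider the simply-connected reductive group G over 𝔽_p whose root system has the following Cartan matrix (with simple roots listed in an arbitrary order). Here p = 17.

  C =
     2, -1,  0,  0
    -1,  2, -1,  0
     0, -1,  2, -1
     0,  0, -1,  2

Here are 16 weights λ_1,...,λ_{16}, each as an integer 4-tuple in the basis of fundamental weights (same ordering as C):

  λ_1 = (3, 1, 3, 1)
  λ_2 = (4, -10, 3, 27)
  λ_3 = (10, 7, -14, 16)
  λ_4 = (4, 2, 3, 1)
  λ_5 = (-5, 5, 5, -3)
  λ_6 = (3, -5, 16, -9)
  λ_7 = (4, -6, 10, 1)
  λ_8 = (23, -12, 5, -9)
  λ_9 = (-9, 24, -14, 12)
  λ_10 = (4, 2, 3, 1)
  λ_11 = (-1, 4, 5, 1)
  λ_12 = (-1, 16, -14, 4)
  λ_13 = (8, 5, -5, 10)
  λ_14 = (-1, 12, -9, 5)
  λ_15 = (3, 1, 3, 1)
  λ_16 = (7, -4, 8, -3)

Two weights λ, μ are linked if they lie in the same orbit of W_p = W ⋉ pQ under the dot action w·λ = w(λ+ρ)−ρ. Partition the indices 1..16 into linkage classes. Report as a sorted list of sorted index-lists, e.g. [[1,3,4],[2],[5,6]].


Dynkin diagram of C (from the 6 off-diagonal −1 entries): A_4.

Ā_17 reps of the 16 weights (A_4, coords as presented):

    λ_1 → (4, 2, 4, 2)
    λ_2 → (0, 5, 6, 2)
    λ_3 → (0, 5, 6, 2)
    λ_4 → (5, 3, 4, 2)
    λ_5 → (4, 2, 4, 2)
    λ_6 → (0, 4, 5, 8)
    λ_7 → (0, 5, 6, 2)
    λ_8 → (4, 2, 4, 2)
    λ_9 → (0, 4, 5, 8)
    λ_10 → (5, 3, 4, 2)
    λ_11 → (0, 5, 6, 2)
    λ_12 → (0, 4, 5, 8)
    λ_13 → (4, 2, 4, 2)
    λ_14 → (0, 5, 6, 2)
    λ_15 → (4, 2, 4, 2)
    λ_16 → (5, 3, 4, 2)

Grouping the 16 weights by Ā_17-representative: 4 linkage classes.

[[1, 5, 8, 13, 15], [2, 3, 7, 11, 14], [4, 10, 16], [6, 9, 12]]


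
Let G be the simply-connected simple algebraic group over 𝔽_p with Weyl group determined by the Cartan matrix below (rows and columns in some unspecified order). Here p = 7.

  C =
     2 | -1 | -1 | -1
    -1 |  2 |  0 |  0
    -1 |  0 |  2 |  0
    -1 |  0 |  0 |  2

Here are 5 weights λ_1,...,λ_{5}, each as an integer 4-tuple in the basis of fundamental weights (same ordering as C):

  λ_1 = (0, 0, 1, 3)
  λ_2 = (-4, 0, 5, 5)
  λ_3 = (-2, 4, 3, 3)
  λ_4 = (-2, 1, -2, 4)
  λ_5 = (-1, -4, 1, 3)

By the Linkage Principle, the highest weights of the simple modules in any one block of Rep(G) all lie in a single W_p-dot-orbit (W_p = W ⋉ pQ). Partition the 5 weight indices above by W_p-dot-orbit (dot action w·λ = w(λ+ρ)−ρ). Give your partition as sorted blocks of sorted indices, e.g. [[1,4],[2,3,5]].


Cartan matrix: type D_4 (|W|=192); un-permuting the 4 rows.

Each λ_j+ρ reduced to Ā_7; 4-tuples below use C's row order:

  λ_1+ρ ↦ (1, 0, 1, 3) · λ_2+ρ ↦ (2, 0, 1, 1) · λ_3+ρ ↦ (2, 0, 1, 1) · λ_4+ρ ↦ (1, 0, 1, 3) · λ_5+ρ ↦ (2, 0, 1, 1)

Partition of {1..5} into 2 W_7-dot-orbits:

[[1, 4], [2, 3, 5]]


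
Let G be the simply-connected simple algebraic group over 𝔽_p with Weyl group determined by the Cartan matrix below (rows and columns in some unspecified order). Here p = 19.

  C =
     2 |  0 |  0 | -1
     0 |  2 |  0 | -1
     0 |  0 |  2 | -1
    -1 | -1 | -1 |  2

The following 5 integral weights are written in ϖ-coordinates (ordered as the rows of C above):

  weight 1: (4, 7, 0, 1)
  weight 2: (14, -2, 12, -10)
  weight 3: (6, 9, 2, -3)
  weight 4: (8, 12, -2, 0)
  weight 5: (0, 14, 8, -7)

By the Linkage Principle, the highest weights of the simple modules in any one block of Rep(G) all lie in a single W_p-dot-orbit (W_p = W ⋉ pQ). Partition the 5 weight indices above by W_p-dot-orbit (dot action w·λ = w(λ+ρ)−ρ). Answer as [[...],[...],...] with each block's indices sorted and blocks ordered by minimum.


Type D_4, rank 4, |W|=192; reorder rows/cols to standard.

λ_j+ρ reflected into Ā_19 (⟨·,θ^∨⟩≤19); 4-tuples as given:

  λ_1 → (5, 8, 1, 2) · λ_2 → (5, 9, 3, 1) · λ_3 → (5, 8, 1, 2) · λ_4 → (5, 9, 3, 1) · λ_5 → (5, 9, 3, 1)

2 distinct reps among the 5 weights ⇒ 2 W_19-linkage classes:

[[1, 3], [2, 4, 5]]


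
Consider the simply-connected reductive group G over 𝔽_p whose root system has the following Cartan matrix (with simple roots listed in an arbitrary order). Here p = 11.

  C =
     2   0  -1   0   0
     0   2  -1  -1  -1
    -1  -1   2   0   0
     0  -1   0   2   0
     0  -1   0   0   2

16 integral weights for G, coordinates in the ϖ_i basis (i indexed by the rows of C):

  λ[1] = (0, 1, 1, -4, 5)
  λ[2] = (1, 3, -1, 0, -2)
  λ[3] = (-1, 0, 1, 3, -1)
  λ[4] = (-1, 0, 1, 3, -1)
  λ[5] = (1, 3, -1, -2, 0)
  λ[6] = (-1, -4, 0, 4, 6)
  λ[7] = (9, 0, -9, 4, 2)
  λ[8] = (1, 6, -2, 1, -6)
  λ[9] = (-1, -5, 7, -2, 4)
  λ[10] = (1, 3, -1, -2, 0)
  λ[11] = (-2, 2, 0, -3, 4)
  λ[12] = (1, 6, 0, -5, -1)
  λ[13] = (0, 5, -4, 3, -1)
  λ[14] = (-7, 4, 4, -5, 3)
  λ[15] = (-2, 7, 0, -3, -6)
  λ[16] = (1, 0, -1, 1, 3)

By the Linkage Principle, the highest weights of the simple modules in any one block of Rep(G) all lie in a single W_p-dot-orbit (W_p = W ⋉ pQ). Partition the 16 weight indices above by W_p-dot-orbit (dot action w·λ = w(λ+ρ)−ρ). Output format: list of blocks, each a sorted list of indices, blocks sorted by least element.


C ↔ D_5 under row/col permutation; |W(D_5)| = 1920.

Alcove-folded reps (p=11, 16 weights, presented ϖ-order):

  [1] (1, 1, 0, 2, 5);  [2] (2, 3, 0, 1, 1);  [3] (0, 1, 2, 4, 0);  [4] (0, 1, 2, 4, 0);  [5] (2, 3, 0, 1, 1);  [6] (2, 1, 0, 2, 4);  [7] (2, 1, 0, 2, 4);  [8] (1, 1, 0, 2, 5);  [9] (0, 1, 2, 4, 0);  [10] (2, 3, 0, 1, 1);  [11] (1, 1, 0, 2, 5);  [12] (0, 1, 2, 4, 0);  [13] (0, 1, 2, 4, 0);  [14] (2, 3, 0, 1, 1);  [15] (1, 1, 0, 2, 5);  [16] (2, 1, 0, 2, 4)

These 16 weights hit 4 W_11-dot-orbits; sizes (4, 4, 5, 3):

[[1, 8, 11, 15], [2, 5, 10, 14], [3, 4, 9, 12, 13], [6, 7, 16]]


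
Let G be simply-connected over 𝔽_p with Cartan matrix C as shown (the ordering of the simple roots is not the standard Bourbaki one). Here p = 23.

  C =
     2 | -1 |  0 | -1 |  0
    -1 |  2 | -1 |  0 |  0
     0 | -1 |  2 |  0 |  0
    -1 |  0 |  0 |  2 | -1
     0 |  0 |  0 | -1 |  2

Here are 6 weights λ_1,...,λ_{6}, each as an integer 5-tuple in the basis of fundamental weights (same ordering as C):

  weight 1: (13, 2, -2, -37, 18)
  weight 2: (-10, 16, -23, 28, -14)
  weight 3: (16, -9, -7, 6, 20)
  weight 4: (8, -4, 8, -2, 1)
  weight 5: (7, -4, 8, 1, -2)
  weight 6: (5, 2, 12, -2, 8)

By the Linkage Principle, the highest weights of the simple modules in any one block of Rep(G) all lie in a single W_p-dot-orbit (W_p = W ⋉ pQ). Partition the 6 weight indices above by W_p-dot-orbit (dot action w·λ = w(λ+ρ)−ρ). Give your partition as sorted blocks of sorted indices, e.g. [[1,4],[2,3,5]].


A_5 Cartan matrix, 5 simple roots permuted; ρ=(1,1,1,1,1).

Each λ_j+ρ reduced to Ā_23; 5-tuples below use C's row order:

  λ_1 → (1, 0, 6, 2, 1)
  λ_2 → (5, 3, 6, 1, 1)
  λ_3 → (5, 3, 6, 1, 1)
  λ_4 → (5, 3, 6, 1, 1)
  λ_5 → (5, 3, 6, 1, 1)
  λ_6 → (5, 3, 6, 1, 1)

Linkage partition of the 6 weights (2 classes, p=23):

[[1], [2, 3, 4, 5, 6]]


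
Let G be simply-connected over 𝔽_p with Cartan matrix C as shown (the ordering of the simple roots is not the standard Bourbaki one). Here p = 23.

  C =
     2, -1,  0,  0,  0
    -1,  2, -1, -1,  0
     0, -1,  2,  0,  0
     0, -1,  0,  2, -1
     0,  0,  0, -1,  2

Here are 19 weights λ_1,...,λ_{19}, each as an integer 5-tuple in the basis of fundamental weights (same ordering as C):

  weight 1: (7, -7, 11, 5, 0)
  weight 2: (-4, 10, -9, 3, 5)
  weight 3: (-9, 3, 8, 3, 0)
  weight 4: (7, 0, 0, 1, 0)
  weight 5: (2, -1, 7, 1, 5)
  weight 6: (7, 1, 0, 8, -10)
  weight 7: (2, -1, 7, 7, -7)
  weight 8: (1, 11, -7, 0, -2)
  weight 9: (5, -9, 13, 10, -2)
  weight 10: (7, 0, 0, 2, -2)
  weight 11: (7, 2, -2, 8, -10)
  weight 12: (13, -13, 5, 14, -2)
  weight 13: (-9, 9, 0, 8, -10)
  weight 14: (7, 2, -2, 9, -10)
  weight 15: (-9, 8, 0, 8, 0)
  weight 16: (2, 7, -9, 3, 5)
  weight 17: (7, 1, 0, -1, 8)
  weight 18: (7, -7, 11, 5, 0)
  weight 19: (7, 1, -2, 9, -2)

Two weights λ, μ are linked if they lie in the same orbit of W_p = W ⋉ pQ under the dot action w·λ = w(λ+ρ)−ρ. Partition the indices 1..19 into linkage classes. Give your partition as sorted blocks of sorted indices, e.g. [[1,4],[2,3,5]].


C ↔ D_5 under row/col permutation; |W(D_5)| = 1920.

Each λ_j+ρ reduced to Ā_23; 5-tuples below use C's row order:

  λ_1+ρ ↦ (2, 6, 6, 0, 1)
  λ_2+ρ ↦ (3, 0, 8, 2, 6)
  λ_3+ρ ↦ (4, 4, 5, 0, 1)
  λ_4+ρ ↦ (8, 1, 1, 2, 1)
  λ_5+ρ ↦ (3, 0, 8, 2, 6)
  λ_6+ρ ↦ (8, 2, 1, 0, 9)
  λ_7+ρ ↦ (3, 0, 8, 2, 6)
  λ_8+ρ ↦ (2, 6, 6, 0, 1)
  λ_9+ρ ↦ (2, 6, 6, 0, 1)
  λ_10+ρ ↦ (8, 1, 1, 2, 1)
  λ_11+ρ ↦ (8, 2, 1, 0, 9)
  λ_12+ρ ↦ (2, 6, 6, 0, 1)
  λ_13+ρ ↦ (8, 2, 1, 0, 9)
  λ_14+ρ ↦ (8, 2, 1, 0, 9)
  λ_15+ρ ↦ (8, 1, 1, 2, 1)
  λ_16+ρ ↦ (3, 0, 8, 2, 6)
  λ_17+ρ ↦ (8, 2, 1, 0, 9)
  λ_18+ρ ↦ (2, 6, 6, 0, 1)
  λ_19+ρ ↦ (8, 1, 1, 2, 1)

Linkage partition of the 19 weights (5 classes, p=23):

[[1, 8, 9, 12, 18], [2, 5, 7, 16], [3], [4, 10, 15, 19], [6, 11, 13, 14, 17]]


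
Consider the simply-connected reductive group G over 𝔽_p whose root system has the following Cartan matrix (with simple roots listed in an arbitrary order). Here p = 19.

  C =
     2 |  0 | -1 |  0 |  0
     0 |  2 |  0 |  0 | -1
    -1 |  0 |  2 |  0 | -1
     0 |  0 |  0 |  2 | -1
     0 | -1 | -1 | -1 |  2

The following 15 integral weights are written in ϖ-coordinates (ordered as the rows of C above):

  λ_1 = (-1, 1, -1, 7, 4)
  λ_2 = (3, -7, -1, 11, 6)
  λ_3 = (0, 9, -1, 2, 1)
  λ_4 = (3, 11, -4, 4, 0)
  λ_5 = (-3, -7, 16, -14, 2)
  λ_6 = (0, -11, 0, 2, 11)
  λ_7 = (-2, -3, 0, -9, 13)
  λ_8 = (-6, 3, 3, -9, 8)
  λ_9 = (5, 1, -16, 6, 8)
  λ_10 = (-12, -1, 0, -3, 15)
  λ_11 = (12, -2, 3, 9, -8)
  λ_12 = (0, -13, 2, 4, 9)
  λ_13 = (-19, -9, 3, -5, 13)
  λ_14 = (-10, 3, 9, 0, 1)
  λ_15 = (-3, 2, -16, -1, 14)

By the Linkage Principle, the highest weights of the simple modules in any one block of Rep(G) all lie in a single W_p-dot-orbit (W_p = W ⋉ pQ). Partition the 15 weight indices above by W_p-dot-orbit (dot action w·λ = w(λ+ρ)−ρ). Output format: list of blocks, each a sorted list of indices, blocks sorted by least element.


Root system D_5: the 5×5 matrix C matches after relabeling.

W_19-reps of the 15 weights in Ā_19 (same 5-coord order as C):

  λ_1 → (1, 2, 0, 8, 4) · λ_2 → (1, 2, 0, 8, 4) · λ_3 → (1, 10, 0, 3, 2) · λ_4 → (1, 10, 0, 3, 2) · λ_5 → (1, 10, 0, 3, 2) · λ_6 → (1, 10, 0, 3, 2) · λ_7 → (1, 2, 0, 8, 4) · λ_8 → (4, 4, 1, 8, 0) · λ_9 → (9, 4, 0, 1, 2) · λ_10 → (1, 0, 1, 2, 2) · λ_11 → (9, 4, 0, 1, 2) · λ_12 → (1, 10, 0, 3, 2) · λ_13 → (4, 4, 1, 8, 0) · λ_14 → (9, 4, 0, 1, 2) · λ_15 → (15, 1, 0, 2, 0)

6 distinct reps among the 15 weights ⇒ 6 W_19-linkage classes:

[[1, 2, 7], [3, 4, 5, 6, 12], [8, 13], [9, 11, 14], [10], [15]]


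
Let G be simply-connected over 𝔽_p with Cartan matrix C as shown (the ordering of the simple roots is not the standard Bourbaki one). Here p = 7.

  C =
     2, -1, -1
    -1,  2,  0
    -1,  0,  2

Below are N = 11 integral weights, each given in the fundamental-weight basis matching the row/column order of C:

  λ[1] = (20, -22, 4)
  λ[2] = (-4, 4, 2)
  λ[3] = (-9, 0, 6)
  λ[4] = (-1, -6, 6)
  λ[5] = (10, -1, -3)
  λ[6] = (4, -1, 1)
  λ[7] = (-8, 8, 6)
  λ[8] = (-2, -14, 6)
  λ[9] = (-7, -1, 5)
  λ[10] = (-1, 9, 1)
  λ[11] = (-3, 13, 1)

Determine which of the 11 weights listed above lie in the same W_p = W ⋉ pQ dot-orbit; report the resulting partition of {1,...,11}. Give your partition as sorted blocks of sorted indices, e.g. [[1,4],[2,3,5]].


Dynkin diagram of C (from the 4 off-diagonal −1 entries): A_3.

W_7-reps of the 11 weights in Ā_7 (same 3-coord order as C):

  1: (5, 0, 2) · 2: (3, 2, 0) · 3: (0, 6, 0) · 4: (5, 0, 2) · 5: (3, 2, 0) · 6: (5, 0, 2) · 7: (5, 0, 2) · 8: (0, 6, 0) · 9: (0, 6, 0) · 10: (3, 2, 0) · 11: (5, 0, 2)

Linkage partition of the 11 weights (3 classes, p=7):

[[1, 4, 6, 7, 11], [2, 5, 10], [3, 8, 9]]
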